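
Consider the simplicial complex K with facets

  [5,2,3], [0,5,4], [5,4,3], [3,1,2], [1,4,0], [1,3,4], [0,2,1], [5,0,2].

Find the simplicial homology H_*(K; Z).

K has 6 vertices, 12 edges, 8 triangles.
rank ∂_0 = 0, rank ∂_1 = 5 ⇒ b_0 = 6 − 0 − 5 = 1; all invariant factors of ∂_1 are 1 so no torsion. So H_0 ≅ Z.
rank ∂_1 = 5, rank ∂_2 = 7 ⇒ b_1 = 12 − 5 − 7 = 0; all invariant factors of ∂_2 are 1 so no torsion. So H_1 ≅ 0.
rank ∂_2 = 7, rank ∂_3 = 0 ⇒ b_2 = 8 − 7 − 0 = 1. So H_2 ≅ Z.

H_0 ≅ Z,  H_1 = 0,  H_2 ≅ Z.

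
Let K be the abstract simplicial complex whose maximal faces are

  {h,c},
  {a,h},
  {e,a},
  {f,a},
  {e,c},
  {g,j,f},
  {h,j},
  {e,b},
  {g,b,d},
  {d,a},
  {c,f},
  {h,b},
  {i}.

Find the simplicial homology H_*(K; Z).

Fix the vertex order a < b < c < d < e < f < g < h < i < j and write every simplex with vertices in increasing order. Then dim K = 2 and the simplices of K are:

  0-simplices (10): a, b, c, d, e, f, g, h, i, j
  1-simplices (16): ad, ae, af, ah, bd, be, bg, bh, ce, cf, ch, dg, fg, fj, gj, hj
  2-simplices (2): bdg, fgj

giving chain groups C_0 ≅ Z^10, C_1 ≅ Z^16, C_2 ≅ Z^2.

The boundary map ∂_1: C_1 → C_0 maps an edge to its endpoints' difference, ∂[p,q] = q − p. For instance
  ∂bd = d − b.
As a 10×16 matrix over Z this has rank 8, with invariant factors (1,1,1,1,1,1,1,1).

Boundary ∂_2: C_2 → C_1 sends each 2-simplex [p,q,r] to [q,r] − [p,r] + [p,q]. For instance
  ∂bdg = dg − bg + bd,
  ∂fgj = gj − fj + fg.
The 16×2 boundary matrix has rank 2 and Smith normal form diag(1,1).

Reading off H_k = ker ∂_k / im ∂_{k+1}:

  H_0: rank C_0 − rank ∂_1 = 10 − 8 = 2, and the invariant factors of ∂_1 are all 1, so H_0 ≅ Z^2.
  H_1: rank ker ∂_1 − rank ∂_2 = (16 − 8) − 2 = 6, and the invariant factors of ∂_2 are all 1, so H_1 ≅ Z^6.
  H_2: rank ker ∂_2 − rank ∂_3 = (2 − 2) − 0 = 0, and there is no ∂_3, so H_2 ≅ 0.

H_0 = Z^2,  H_1 = Z^6,  H_2 = 0.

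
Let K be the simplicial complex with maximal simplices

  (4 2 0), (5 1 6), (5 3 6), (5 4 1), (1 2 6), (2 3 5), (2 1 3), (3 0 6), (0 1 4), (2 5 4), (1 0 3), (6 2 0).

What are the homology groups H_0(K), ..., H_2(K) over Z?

H_0 ≅ Z,  H_1 ≅ Z_2,  H_2 = 0.

Fix the vertex order 0 < 1 < 2 < 3 < 4 < 5 < 6 and write every simplex with vertices in increasing order. Then dim K = 2 and the simplices of K are:

  0-simplices (7): [0], [1], [2], [3], [4], [5], [6]
  1-simplices (18): [0,1], [0,2], [0,3], [0,4], [0,6], [1,2], [1,3], [1,4], [1,5], [1,6], [2,3], [2,4], [2,5], [2,6], [3,5], [3,6], [4,5], [5,6]
  2-simplices (12): [0,1,3], [0,1,4], [0,2,4], [0,2,6], [0,3,6], [1,2,3], [1,2,6], [1,4,5], [1,5,6], [2,3,5], [2,4,5], [3,5,6]

Hence C_0 ≅ Z^7, C_1 ≅ Z^18, C_2 ≅ Z^12.

The boundary map ∂_1: C_1 → C_0 is given by ∂[p,q] = [q] − [p].
The resulting 7×18 matrix has rank 6, and its Smith normal form has invariant factors (1,1,1,1,1,1).

Boundary ∂_2: C_2 → C_1 sends each 2-simplex [p,q,r] to [q,r] − [p,r] + [p,q]. For instance
  ∂[0,1,4] = [1,4] − [0,4] + [0,1],
  ∂[1,4,5] = [4,5] − [1,5] + [1,4].
The resulting 18×12 matrix has rank 12, and its Smith normal form has invariant factors (1,1,1,1,1,1,1,1,1,1,1,2).

Now H_k = ker ∂_k / im ∂_{k+1}, so:

  H_0: rank C_0 − rank ∂_1 = 7 − 6 = 1, and the invariant factors of ∂_1 are all 1, so H_0 = Z.
  H_1: rank ker ∂_1 − rank ∂_2 = (18 − 6) − 12 = 0, and ∂_2 has invariant factor 2 > 1, so H_1 = Z_2.
  H_2: rank ker ∂_2 − rank ∂_3 = (12 − 12) − 0 = 0, and there is no ∂_3, so H_2 = 0.

(K is a triangulation of the real projective plane RP^2.)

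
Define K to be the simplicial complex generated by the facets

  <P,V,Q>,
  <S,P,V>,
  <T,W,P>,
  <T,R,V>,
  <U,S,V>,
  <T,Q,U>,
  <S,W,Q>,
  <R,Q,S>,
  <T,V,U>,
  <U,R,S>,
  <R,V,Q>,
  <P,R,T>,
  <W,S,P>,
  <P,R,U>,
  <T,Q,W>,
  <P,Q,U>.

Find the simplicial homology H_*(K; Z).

H_0 ≅ Z,  H_1 ≅ Z^2,  H_2 ≅ Z.

Order the vertices as P < Q < R < S < T < U < V < W. Listing each simplex with vertices in this order, K has dimension 2 with simplices:

  0-simplices (8): P, Q, R, S, T, U, V, W
  1-simplices (24): PQ, PR, PS, PT, PU, PV, PW, QR, QS, QT, QU, QV, QW, RS, RT, RU, RV, SU, SV, SW, TU, TV, TW, UV
  2-simplices (16): PQU, PQV, PRT, PRU, PSV, PSW, PTW, QRS, QRV, QSW, QTU, QTW, RSU, RTV, SUV, TUV

Hence C_0 ≅ Z^8, C_1 ≅ Z^24, C_2 ≅ Z^16.

Boundary ∂_1: C_1 → C_0 maps an edge to its endpoints' difference, ∂[p,q] = q − p.
This gives a 8×24 integer matrix of rank 7; reducing to Smith normal form yields diagonal entries (1,1,1,1,1,1,1).

The boundary map ∂_2: C_2 → C_1 maps a triangle to the signed sum of its edges. For instance
  ∂QRV = RV − QV + QR,
  ∂RSU = SU − RU + RS.
The resulting 24×16 matrix has rank 15, and its Smith normal form has invariant factors (1,1,1,1,1,1,1,1,1,1,1,1,1,1,1).

Reading off H_k = ker ∂_k / im ∂_{k+1}:

  H_0: rank C_0 − rank ∂_1 = 8 − 7 = 1, and the invariant factors of ∂_1 are all 1, so H_0 = Z.
  H_1: rank ker ∂_1 − rank ∂_2 = (24 − 7) − 15 = 2, and the invariant factors of ∂_2 are all 1, so H_1 = Z^2.
  H_2: rank ker ∂_2 − rank ∂_3 = (16 − 15) − 0 = 1, and there is no ∂_3, so H_2 = Z.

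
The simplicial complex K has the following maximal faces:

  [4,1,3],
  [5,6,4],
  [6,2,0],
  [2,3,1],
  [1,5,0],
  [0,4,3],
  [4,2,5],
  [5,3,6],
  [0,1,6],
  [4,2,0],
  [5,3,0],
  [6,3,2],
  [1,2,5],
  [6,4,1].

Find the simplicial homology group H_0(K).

K has 7 vertices, 21 edges, 14 triangles.
rank ∂_0 = 0, rank ∂_1 = 6 ⇒ b_0 = 7 − 0 − 6 = 1; all invariant factors of ∂_1 are 1 so no torsion. So H_0 = Z.

H_0 = Z.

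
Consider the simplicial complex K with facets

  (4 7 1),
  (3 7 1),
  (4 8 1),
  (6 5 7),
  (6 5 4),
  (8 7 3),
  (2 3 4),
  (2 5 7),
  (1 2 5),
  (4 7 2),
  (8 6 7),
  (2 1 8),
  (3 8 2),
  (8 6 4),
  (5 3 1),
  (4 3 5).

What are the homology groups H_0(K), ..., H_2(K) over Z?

Fix the vertex order 1 < 2 < 3 < 4 < 5 < 6 < 7 < 8 and write every simplex with vertices in increasing order. Then dim K = 2 and the simplices of K are:

  0-simplices (8): [1], [2], [3], [4], [5], [6], [7], [8]
  1-simplices (24): (24 of them)
  2-simplices (16): [1,2,5], [1,2,8], [1,3,5], [1,3,7], [1,4,7], [1,4,8], [2,3,4], [2,3,8], [2,4,7], [2,5,7], [3,4,5], [3,7,8], [4,5,6], [4,6,8], [5,6,7], [6,7,8]

giving chain groups C_0 ≅ Z^8, C_1 ≅ Z^24, C_2 ≅ Z^16.

∂_1: C_1 → C_0 sends each edge [p,q] (with p < q) to q − p. For instance
  ∂[6,7] = [7] − [6].
The 8×24 boundary matrix has rank 7 and Smith normal form diag(1,1,1,1,1,1,1).

The boundary map ∂_2: C_2 → C_1 acts by ∂[p,q,r] = [q,r] − [p,r] + [p,q]. For instance
  ∂[1,4,8] = [4,8] − [1,8] + [1,4],
  ∂[4,5,6] = [5,6] − [4,6] + [4,5].
The resulting 24×16 matrix has rank 15, and its Smith normal form has invariant factors (1,1,1,1,1,1,1,1,1,1,1,1,1,1,1).

Reading off H_k = ker ∂_k / im ∂_{k+1}:

  H_0: rank C_0 − rank ∂_1 = 8 − 7 = 1, and the invariant factors of ∂_1 are all 1, so H_0 ≅ Z.
  H_1: rank ker ∂_1 − rank ∂_2 = (24 − 7) − 15 = 2, and the invariant factors of ∂_2 are all 1, so H_1 ≅ Z^2.
  H_2: rank ker ∂_2 − rank ∂_3 = (16 − 15) − 0 = 1, and there is no ∂_3, so H_2 ≅ Z.

H_0 = Z,  H_1 = Z^2,  H_2 = Z.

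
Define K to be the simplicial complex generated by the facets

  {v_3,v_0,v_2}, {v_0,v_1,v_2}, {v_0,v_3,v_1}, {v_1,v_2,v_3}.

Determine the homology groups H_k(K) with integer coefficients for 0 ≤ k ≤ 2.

H_0 ≅ Z,  H_1 = 0,  H_2 ≅ Z.

Take the total order v_0 < v_1 < v_2 < v_3 on the vertex set. Then K (dimension 2) consists of the simplices:

  0-simplices (4): [v_0], [v_1], [v_2], [v_3]
  1-simplices (6): [v_0,v_1], [v_0,v_2], [v_0,v_3], [v_1,v_2], [v_1,v_3], [v_2,v_3]
  2-simplices (4): [v_0,v_1,v_2], [v_0,v_1,v_3], [v_0,v_2,v_3], [v_1,v_2,v_3]

so the chain groups are C_0 ≅ Z^4, C_1 ≅ Z^6, C_2 ≅ Z^4.

∂_1: C_1 → C_0 maps an edge to its endpoints' difference, ∂[p,q] = q − p.
This gives a 4×6 integer matrix of rank 3; reducing to Smith normal form yields diagonal entries (1,1,1).

Boundary ∂_2: C_2 → C_1 sends each 2-simplex [p,q,r] to [q,r] − [p,r] + [p,q]. For instance
  ∂[v_0,v_1,v_3] = [v_1,v_3] − [v_0,v_3] + [v_0,v_1],
  ∂[v_1,v_2,v_3] = [v_2,v_3] − [v_1,v_3] + [v_1,v_2].
The 6×4 boundary matrix has rank 3 and Smith normal form diag(1,1,1).

From H_k ≅ ker(∂_k) / im(∂_{k+1}) we obtain:

  H_0: rank C_0 − rank ∂_1 = 4 − 3 = 1, and the invariant factors of ∂_1 are all 1, so H_0 = Z.
  H_1: rank ker ∂_1 − rank ∂_2 = (6 − 3) − 3 = 0, and the invariant factors of ∂_2 are all 1, so H_1 = 0.
  H_2: rank ker ∂_2 − rank ∂_3 = (4 − 3) − 0 = 1, and there is no ∂_3, so H_2 = Z.

As a check, the Euler characteristic is 4 − 6 + 4 = 2, which agrees with 1 − 0 + 1 = 2.
(K is a triangulation of the 2-sphere S^2.)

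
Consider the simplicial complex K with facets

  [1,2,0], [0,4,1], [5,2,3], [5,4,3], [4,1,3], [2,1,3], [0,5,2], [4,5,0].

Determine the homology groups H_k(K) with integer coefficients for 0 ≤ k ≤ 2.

H_0 = Z,  H_1 = 0,  H_2 = Z.

We work with the vertex ordering 0 < 1 < 2 < 3 < 4 < 5. The simplices of K, each written with vertices in increasing order, are:

  0-simplices (6): [0], [1], [2], [3], [4], [5]
  1-simplices (12): [0,1], [0,2], [0,4], [0,5], [1,2], [1,3], [1,4], [2,3], [2,5], [3,4], [3,5], [4,5]
  2-simplices (8): [0,1,2], [0,1,4], [0,2,5], [0,4,5], [1,2,3], [1,3,4], [2,3,5], [3,4,5]

so the chain groups are C_0 ≅ Z^6, C_1 ≅ Z^12, C_2 ≅ Z^8.

Boundary ∂_1: C_1 → C_0 maps an edge to its endpoints' difference, ∂[p,q] = q − p.
This gives a 6×12 integer matrix of rank 5; reducing to Smith normal form yields diagonal entries (1,1,1,1,1).

The boundary map ∂_2: C_2 → C_1 maps a triangle to the signed sum of its edges. For instance
  ∂[0,2,5] = [2,5] − [0,5] + [0,2],
  ∂[3,4,5] = [4,5] − [3,5] + [3,4].
The resulting 12×8 matrix has rank 7, and its Smith normal form has invariant factors (1,1,1,1,1,1,1).

Now H_k = ker ∂_k / im ∂_{k+1}, so:

  H_0: rank C_0 − rank ∂_1 = 6 − 5 = 1, and the invariant factors of ∂_1 are all 1, so H_0 ≅ Z.
  H_1: rank ker ∂_1 − rank ∂_2 = (12 − 5) − 7 = 0, and the invariant factors of ∂_2 are all 1, so H_1 ≅ 0.
  H_2: rank ker ∂_2 − rank ∂_3 = (8 − 7) − 0 = 1, and there is no ∂_3, so H_2 ≅ Z.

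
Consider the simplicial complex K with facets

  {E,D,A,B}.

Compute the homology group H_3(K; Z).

H_3 ≅ 0.

We work with the vertex ordering A < B < D < E. The simplices of K, each written with vertices in increasing order, are:

  0-simplices (4): A, B, D, E
  1-simplices (6): AB, AD, AE, BD, BE, DE
  2-simplices (4): ABD, ABE, ADE, BDE
  3-simplices (1): ABDE

giving chain groups C_0 ≅ Z^4, C_1 ≅ Z^6, C_2 ≅ Z^4, C_3 ≅ Z^1.

∂_1: C_1 → C_0 sends each edge [p,q] (with p < q) to q − p. For instance
  ∂DE = E − D.
The resulting 4×6 matrix has rank 3, and its Smith normal form has invariant factors (1,1,1).

The boundary map ∂_2: C_2 → C_1 sends each 2-simplex [p,q,r] to [q,r] − [p,r] + [p,q]. For instance
  ∂ADE = DE − AE + AD,
  ∂ABE = BE − AE + AB.
The 6×4 boundary matrix has rank 3 and Smith normal form diag(1,1,1).

The boundary map ∂_3: C_3 → C_2 sends each 3-simplex σ to the alternating sum Σ_i (−1)^i (σ with its i-th vertex removed). For instance
  ∂ABDE = BDE − ADE + ABE − ABD.
As a 4×1 matrix over Z this has rank 1, with invariant factors (1).

Now H_k = ker ∂_k / im ∂_{k+1}, so:

  H_3: rank ker ∂_3 − rank ∂_4 = (1 − 1) − 0 = 0, and there is no ∂_4, so H_3 ≅ 0.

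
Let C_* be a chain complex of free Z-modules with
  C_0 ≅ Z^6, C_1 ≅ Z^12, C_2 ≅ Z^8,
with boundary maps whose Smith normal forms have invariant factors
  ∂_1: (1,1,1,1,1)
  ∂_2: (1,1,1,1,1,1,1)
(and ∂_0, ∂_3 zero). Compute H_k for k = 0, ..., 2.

H_0 = Z,  H_1 = 0,  H_2 = Z.

H_0: b_0 = 6 − 0 − 5 = 1; torsion from ∂_1 factors > 1: none. So H_0 = Z.
H_1: b_1 = 12 − 5 − 7 = 0; torsion from ∂_2 factors > 1: none. So H_1 = 0.
H_2: b_2 = 8 − 7 − 0 = 1; torsion from ∂_3 factors > 1: none. So H_2 = Z.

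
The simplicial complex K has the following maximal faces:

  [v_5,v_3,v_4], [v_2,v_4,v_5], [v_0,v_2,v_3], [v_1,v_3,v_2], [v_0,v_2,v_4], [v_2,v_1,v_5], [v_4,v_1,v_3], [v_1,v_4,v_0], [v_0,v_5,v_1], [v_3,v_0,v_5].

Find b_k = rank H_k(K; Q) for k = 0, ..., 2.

b_0 = 1, b_1 = 0, b_2 = 0.

Take the total order v_0 < v_1 < v_2 < v_3 < v_4 < v_5 on the vertex set. Then K (dimension 2) consists of the simplices:

  0-simplices (6): [v_0], [v_1], [v_2], [v_3], [v_4], [v_5]
  1-simplices (15): (15 of them)
  2-simplices (10): [v_0,v_1,v_4], [v_0,v_1,v_5], [v_0,v_2,v_3], [v_0,v_2,v_4], [v_0,v_3,v_5], [v_1,v_2,v_3], [v_1,v_2,v_5], [v_1,v_3,v_4], [v_2,v_4,v_5], [v_3,v_4,v_5]

giving chain groups C_0 ≅ Z^6, C_1 ≅ Z^15, C_2 ≅ Z^10.

∂_1: C_1 → C_0 is given by ∂[p,q] = [q] − [p]. For instance
  ∂[v_3,v_4] = [v_4] − [v_3].
The 6×15 boundary matrix has rank 5 and Smith normal form diag(1,1,1,1,1).

The boundary map ∂_2: C_2 → C_1 sends each 2-simplex [p,q,r] to [q,r] − [p,r] + [p,q]. For instance
  ∂[v_0,v_2,v_3] = [v_2,v_3] − [v_0,v_3] + [v_0,v_2],
  ∂[v_0,v_1,v_4] = [v_1,v_4] − [v_0,v_4] + [v_0,v_1].
The 15×10 boundary matrix has rank 10 and Smith normal form diag(1,1,1,1,1,1,1,1,1,2).

From H_k ≅ ker(∂_k) / im(∂_{k+1}) we obtain:

  H_0: rank C_0 − rank ∂_1 = 6 − 5 = 1, and the invariant factors of ∂_1 are all 1, so H_0 ≅ Z.
  H_1: rank ker ∂_1 − rank ∂_2 = (15 − 5) − 10 = 0, and ∂_2 has invariant factor 2 > 1, so H_1 ≅ Z/2.
  H_2: rank ker ∂_2 − rank ∂_3 = (10 − 10) − 0 = 0, and there is no ∂_3, so H_2 ≅ 0.

Hence the Betti numbers are b_0 = 1, b_1 = 0, b_2 = 0.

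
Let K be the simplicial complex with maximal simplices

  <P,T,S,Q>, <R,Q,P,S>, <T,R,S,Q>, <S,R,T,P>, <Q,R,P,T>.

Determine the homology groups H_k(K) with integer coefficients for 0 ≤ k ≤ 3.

H_0 ≅ Z,  H_1 = 0,  H_2 = 0,  H_3 ≅ Z.

K has 5 vertices, 10 edges, 10 triangles, 5 3-simplices.
rank ∂_0 = 0, rank ∂_1 = 4 ⇒ b_0 = 5 − 0 − 4 = 1; all invariant factors of ∂_1 are 1 so no torsion. So H_0 ≅ Z.
rank ∂_1 = 4, rank ∂_2 = 6 ⇒ b_1 = 10 − 4 − 6 = 0; all invariant factors of ∂_2 are 1 so no torsion. So H_1 ≅ 0.
rank ∂_2 = 6, rank ∂_3 = 4 ⇒ b_2 = 10 − 6 − 4 = 0; all invariant factors of ∂_3 are 1 so no torsion. So H_2 ≅ 0.
rank ∂_3 = 4, rank ∂_4 = 0 ⇒ b_3 = 5 − 4 − 0 = 1. So H_3 ≅ Z.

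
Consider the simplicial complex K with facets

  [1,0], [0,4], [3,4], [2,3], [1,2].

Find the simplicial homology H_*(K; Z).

Take the total order 0 < 1 < 2 < 3 < 4 on the vertex set. Then K (dimension 1) consists of the simplices:

  0-simplices (5): [0], [1], [2], [3], [4]
  1-simplices (5): [0,1], [0,4], [1,2], [2,3], [3,4]

so the chain groups are C_0 ≅ Z^5, C_1 ≅ Z^5.

Boundary ∂_1: C_1 → C_0 maps an edge to its endpoints' difference, ∂[p,q] = q − p.
This gives a 5×5 integer matrix of rank 4; reducing to Smith normal form yields diagonal entries (1,1,1,1).

Now H_k = ker ∂_k / im ∂_{k+1}, so:

  H_0: rank C_0 − rank ∂_1 = 5 − 4 = 1, and the invariant factors of ∂_1 are all 1, so H_0 = Z.
  H_1: rank ker ∂_1 − rank ∂_2 = (5 − 4) − 0 = 1, and there is no ∂_2, so H_1 = Z.

As a check, the Euler characteristic is 5 − 5 = 0, which agrees with 1 − 1 = 0.

H_0 = Z,  H_1 = Z.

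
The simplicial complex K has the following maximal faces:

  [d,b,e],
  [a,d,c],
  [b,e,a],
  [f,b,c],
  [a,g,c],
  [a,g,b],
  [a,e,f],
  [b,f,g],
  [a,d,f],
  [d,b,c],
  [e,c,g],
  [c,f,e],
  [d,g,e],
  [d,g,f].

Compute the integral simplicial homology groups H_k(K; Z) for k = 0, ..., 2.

H_0 ≅ Z,  H_1 ≅ Z^2,  H_2 ≅ Z.

Order the vertices as a < b < c < d < e < f < g. Listing each simplex with vertices in this order, K has dimension 2 with simplices:

  0-simplices (7): a, b, c, d, e, f, g
  1-simplices (21): ab, ac, ad, ae, af, ag, bc, bd, be, bf, bg, cd, ce, cf, cg, de, df, dg, ef, eg, fg
  2-simplices (14): abe, abg, acd, acg, adf, aef, bcd, bcf, bde, bfg, cef, ceg, deg, dfg

giving chain groups C_0 ≅ Z^7, C_1 ≅ Z^21, C_2 ≅ Z^14.

The boundary map ∂_1: C_1 → C_0 maps an edge to its endpoints' difference, ∂[p,q] = q − p. For instance
  ∂ab = b − a.
The 7×21 boundary matrix has rank 6 and Smith normal form diag(1,1,1,1,1,1).

The boundary map ∂_2: C_2 → C_1 acts by ∂[p,q,r] = [q,r] − [p,r] + [p,q]. For instance
  ∂bfg = fg − bg + bf,
  ∂ceg = eg − cg + ce.
The resulting 21×14 matrix has rank 13, and its Smith normal form has invariant factors (1,1,1,1,1,1,1,1,1,1,1,1,1).

Now H_k = ker ∂_k / im ∂_{k+1}, so:

  H_0: rank C_0 − rank ∂_1 = 7 − 6 = 1, and the invariant factors of ∂_1 are all 1, so H_0 = Z.
  H_1: rank ker ∂_1 − rank ∂_2 = (21 − 6) − 13 = 2, and the invariant factors of ∂_2 are all 1, so H_1 = Z^2.
  H_2: rank ker ∂_2 − rank ∂_3 = (14 − 13) − 0 = 1, and there is no ∂_3, so H_2 = Z.

(K is a triangulation of the torus T^2.)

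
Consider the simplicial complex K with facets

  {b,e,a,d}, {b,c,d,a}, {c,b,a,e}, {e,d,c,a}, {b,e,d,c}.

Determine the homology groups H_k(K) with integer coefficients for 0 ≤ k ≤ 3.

Fix the vertex order a < b < c < d < e and write every simplex with vertices in increasing order. Then dim K = 3 and the simplices of K are:

  0-simplices (5): a, b, c, d, e
  1-simplices (10): ab, ac, ad, ae, bc, bd, be, cd, ce, de
  2-simplices (10): abc, abd, abe, acd, ace, ade, bcd, bce, bde, cde
  3-simplices (5): abcd, abce, abde, acde, bcde

so the chain groups are C_0 ≅ Z^5, C_1 ≅ Z^10, C_2 ≅ Z^10, C_3 ≅ Z^5.

The boundary map ∂_1: C_1 → C_0 is given by ∂[p,q] = [q] − [p]. For instance
  ∂de = e − d.
This gives a 5×10 integer matrix of rank 4; reducing to Smith normal form yields diagonal entries (1,1,1,1).

Boundary ∂_2: C_2 → C_1 maps a triangle to the signed sum of its edges. For instance
  ∂abe = be − ae + ab,
  ∂acd = cd − ad + ac.
As a 10×10 matrix over Z this has rank 6, with invariant factors (1,1,1,1,1,1).

∂_3: C_3 → C_2 sends each 3-simplex σ to the alternating sum Σ_i (−1)^i (σ with its i-th vertex removed). For instance
  ∂acde = cde − ade + ace − acd,
  ∂bcde = cde − bde + bce − bcd.
This gives a 10×5 integer matrix of rank 4; reducing to Smith normal form yields diagonal entries (1,1,1,1).

Reading off H_k = ker ∂_k / im ∂_{k+1}:

  H_0: rank C_0 − rank ∂_1 = 5 − 4 = 1, and the invariant factors of ∂_1 are all 1, so H_0 ≅ Z.
  H_1: rank ker ∂_1 − rank ∂_2 = (10 − 4) − 6 = 0, and the invariant factors of ∂_2 are all 1, so H_1 ≅ 0.
  H_2: rank ker ∂_2 − rank ∂_3 = (10 − 6) − 4 = 0, and the invariant factors of ∂_3 are all 1, so H_2 ≅ 0.
  H_3: rank ker ∂_3 − rank ∂_4 = (5 − 4) − 0 = 1, and there is no ∂_4, so H_3 ≅ Z.

H_0 = Z,  H_1 = 0,  H_2 = 0,  H_3 = Z.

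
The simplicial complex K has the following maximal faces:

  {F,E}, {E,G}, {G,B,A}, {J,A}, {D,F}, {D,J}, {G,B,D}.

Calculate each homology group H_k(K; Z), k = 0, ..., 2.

H_0 = Z,  H_1 = Z^2,  H_2 = 0.

Fix the vertex order A < B < D < E < F < G < J and write every simplex with vertices in increasing order. Then dim K = 2 and the simplices of K are:

  0-simplices (7): A, B, D, E, F, G, J
  1-simplices (10): AB, AG, AJ, BD, BG, DF, DG, DJ, EF, EG
  2-simplices (2): ABG, BDG

Hence C_0 ≅ Z^7, C_1 ≅ Z^10, C_2 ≅ Z^2.

The boundary map ∂_1: C_1 → C_0 maps an edge to its endpoints' difference, ∂[p,q] = q − p.
The resulting 7×10 matrix has rank 6, and its Smith normal form has invariant factors (1,1,1,1,1,1).

Boundary ∂_2: C_2 → C_1 acts by ∂[p,q,r] = [q,r] − [p,r] + [p,q]. For instance
  ∂ABG = BG − AG + AB,
  ∂BDG = DG − BG + BD.
The resulting 10×2 matrix has rank 2, and its Smith normal form has invariant factors (1,1).

Computing H_k = (kernel of ∂_k) / (image of ∂_{k+1}):

  H_0: rank C_0 − rank ∂_1 = 7 − 6 = 1, and the invariant factors of ∂_1 are all 1, so H_0 = Z.
  H_1: rank ker ∂_1 − rank ∂_2 = (10 − 6) − 2 = 2, and the invariant factors of ∂_2 are all 1, so H_1 = Z^2.
  H_2: rank ker ∂_2 − rank ∂_3 = (2 − 2) − 0 = 0, and there is no ∂_3, so H_2 = 0.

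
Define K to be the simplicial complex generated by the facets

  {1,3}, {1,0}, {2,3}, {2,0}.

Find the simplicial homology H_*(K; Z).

Fix the vertex order 0 < 1 < 2 < 3 and write every simplex with vertices in increasing order. Then dim K = 1 and the simplices of K are:

  0-simplices (4): [0], [1], [2], [3]
  1-simplices (4): [0,1], [0,2], [1,3], [2,3]

giving chain groups C_0 ≅ Z^4, C_1 ≅ Z^4.

Boundary ∂_1: C_1 → C_0 maps an edge to its endpoints' difference, ∂[p,q] = q − p.
The resulting 4×4 matrix has rank 3, and its Smith normal form has invariant factors (1,1,1).

Reading off H_k = ker ∂_k / im ∂_{k+1}:

  H_0: rank C_0 − rank ∂_1 = 4 − 3 = 1, and the invariant factors of ∂_1 are all 1, so H_0 ≅ Z.
  H_1: rank ker ∂_1 − rank ∂_2 = (4 − 3) − 0 = 1, and there is no ∂_2, so H_1 ≅ Z.

H_0 ≅ Z,  H_1 ≅ Z.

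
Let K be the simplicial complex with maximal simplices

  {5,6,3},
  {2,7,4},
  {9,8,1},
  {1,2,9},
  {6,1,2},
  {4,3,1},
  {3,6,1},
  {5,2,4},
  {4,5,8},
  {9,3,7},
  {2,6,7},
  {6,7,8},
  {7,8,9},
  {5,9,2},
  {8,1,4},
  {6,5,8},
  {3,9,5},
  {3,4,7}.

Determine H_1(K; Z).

H_1 ≅ Z^2.

Take the total order 1 < 2 < 3 < 4 < 5 < 6 < 7 < 8 < 9 on the vertex set. Then K (dimension 2) consists of the simplices:

  0-simplices (9): [1], [2], [3], [4], [5], [6], [7], [8], [9]
  1-simplices (27): (27 of them)
  2-simplices (18): [1,2,6], [1,2,9], [1,3,4], [1,3,6], [1,4,8], [1,8,9], [2,4,5], [2,4,7], [2,5,9], [2,6,7], [3,4,7], [3,5,6], [3,5,9], [3,7,9], [4,5,8], [5,6,8], [6,7,8], [7,8,9]

Hence C_0 ≅ Z^9, C_1 ≅ Z^27, C_2 ≅ Z^18.

∂_1: C_1 → C_0 maps an edge to its endpoints' difference, ∂[p,q] = q − p.
The 9×27 boundary matrix has rank 8 and Smith normal form diag(1,1,1,1,1,1,1,1).

∂_2: C_2 → C_1 sends each 2-simplex [p,q,r] to [q,r] − [p,r] + [p,q]. For instance
  ∂[1,8,9] = [8,9] − [1,9] + [1,8],
  ∂[1,3,4] = [3,4] − [1,4] + [1,3].
This gives a 27×18 integer matrix of rank 17; reducing to Smith normal form yields diagonal entries (1,1,1,1,1,1,1,1,1,1,1,1,1,1,1,1,1).

Now H_k = ker ∂_k / im ∂_{k+1}, so:

  H_1: rank ker ∂_1 − rank ∂_2 = (27 − 8) − 17 = 2, and the invariant factors of ∂_2 are all 1, so H_1 = Z^2.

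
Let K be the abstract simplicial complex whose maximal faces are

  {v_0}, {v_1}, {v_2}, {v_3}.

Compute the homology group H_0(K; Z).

H_0 ≅ Z^4.

Order the vertices as v_0 < v_1 < v_2 < v_3. Listing each simplex with vertices in this order, K has dimension 0 with simplices:

  0-simplices (4): [v_0], [v_1], [v_2], [v_3]

so the chain groups are C_0 ≅ Z^4.

Reading off H_k = ker ∂_k / im ∂_{k+1}:

  H_0: rank C_0 − rank ∂_1 = 4 − 0 = 4, and there is no ∂_1, so H_0 ≅ Z^4.

(K is a triangulation of a set of 4 points.)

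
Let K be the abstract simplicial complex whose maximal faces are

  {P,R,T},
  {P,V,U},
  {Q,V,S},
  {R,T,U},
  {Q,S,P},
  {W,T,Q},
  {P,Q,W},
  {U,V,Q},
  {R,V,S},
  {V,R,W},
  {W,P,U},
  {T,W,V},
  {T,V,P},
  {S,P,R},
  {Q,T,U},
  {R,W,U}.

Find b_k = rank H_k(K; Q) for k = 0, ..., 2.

K has 8 vertices, 24 edges, 16 triangles.
rank ∂_0 = 0, rank ∂_1 = 7 ⇒ b_0 = 8 − 0 − 7 = 1; all invariant factors of ∂_1 are 1 so no torsion. So H_0 = Z.
rank ∂_1 = 7, rank ∂_2 = 15 ⇒ b_1 = 24 − 7 − 15 = 2; all invariant factors of ∂_2 are 1 so no torsion. So H_1 = Z^2.
rank ∂_2 = 15, rank ∂_3 = 0 ⇒ b_2 = 16 − 15 − 0 = 1. So H_2 = Z.

b_0 = 1, b_1 = 2, b_2 = 1.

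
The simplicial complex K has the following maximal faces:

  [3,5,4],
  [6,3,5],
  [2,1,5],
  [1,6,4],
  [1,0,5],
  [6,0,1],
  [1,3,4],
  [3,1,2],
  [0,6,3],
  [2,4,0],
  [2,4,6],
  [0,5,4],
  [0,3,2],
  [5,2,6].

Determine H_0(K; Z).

H_0 = Z.

Order the vertices as 0 < 1 < 2 < 3 < 4 < 5 < 6. Listing each simplex with vertices in this order, K has dimension 2 with simplices:

  0-simplices (7): [0], [1], [2], [3], [4], [5], [6]
  1-simplices (21): [0,1], [0,2], [0,3], [0,4], [0,5], [0,6], [1,2], [1,3], [1,4], [1,5], [1,6], [2,3], [2,4], [2,5], [2,6], [3,4], [3,5], [3,6], [4,5], [4,6], [5,6]
  2-simplices (14): [0,1,5], [0,1,6], [0,2,3], [0,2,4], [0,3,6], [0,4,5], [1,2,3], [1,2,5], [1,3,4], [1,4,6], [2,4,6], [2,5,6], [3,4,5], [3,5,6]

giving chain groups C_0 ≅ Z^7, C_1 ≅ Z^21, C_2 ≅ Z^14.

The boundary map ∂_1: C_1 → C_0 is given by ∂[p,q] = [q] − [p]. For instance
  ∂[1,4] = [4] − [1].
This gives a 7×21 integer matrix of rank 6; reducing to Smith normal form yields diagonal entries (1,1,1,1,1,1).

∂_2: C_2 → C_1 maps a triangle to the signed sum of its edges. For instance
  ∂[3,5,6] = [5,6] − [3,6] + [3,5],
  ∂[0,1,5] = [1,5] − [0,5] + [0,1].
This gives a 21×14 integer matrix of rank 13; reducing to Smith normal form yields diagonal entries (1,1,1,1,1,1,1,1,1,1,1,1,1).

Now H_k = ker ∂_k / im ∂_{k+1}, so:

  H_0: rank C_0 − rank ∂_1 = 7 − 6 = 1, and the invariant factors of ∂_1 are all 1, so H_0 ≅ Z.

(K is a triangulation of the torus T^2.)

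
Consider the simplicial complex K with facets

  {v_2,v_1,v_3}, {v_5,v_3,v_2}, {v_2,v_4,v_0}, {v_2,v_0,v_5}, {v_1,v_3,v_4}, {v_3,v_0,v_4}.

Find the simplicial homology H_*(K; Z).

K has 6 vertices, 12 edges, 6 triangles.
rank ∂_0 = 0, rank ∂_1 = 5 ⇒ b_0 = 6 − 0 − 5 = 1; all invariant factors of ∂_1 are 1 so no torsion. So H_0 = Z.
rank ∂_1 = 5, rank ∂_2 = 6 ⇒ b_1 = 12 − 5 − 6 = 1; all invariant factors of ∂_2 are 1 so no torsion. So H_1 = Z.
rank ∂_2 = 6, rank ∂_3 = 0 ⇒ b_2 = 6 − 6 − 0 = 0. So H_2 = 0.

H_0 = Z,  H_1 = Z,  H_2 = 0.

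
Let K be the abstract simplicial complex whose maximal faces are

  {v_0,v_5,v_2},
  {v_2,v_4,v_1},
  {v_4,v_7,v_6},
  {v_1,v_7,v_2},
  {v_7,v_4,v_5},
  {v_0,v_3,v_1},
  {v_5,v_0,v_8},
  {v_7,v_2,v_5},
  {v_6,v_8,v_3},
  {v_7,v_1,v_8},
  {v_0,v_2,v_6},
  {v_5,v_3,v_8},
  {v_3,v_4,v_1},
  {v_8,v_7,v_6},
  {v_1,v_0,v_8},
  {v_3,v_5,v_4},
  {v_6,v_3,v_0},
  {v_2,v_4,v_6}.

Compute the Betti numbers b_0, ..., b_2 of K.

b_0 = 1, b_1 = 1, b_2 = 0.

K has 9 vertices, 27 edges, 18 triangles.
rank ∂_0 = 0, rank ∂_1 = 8 ⇒ b_0 = 9 − 0 − 8 = 1; all invariant factors of ∂_1 are 1 so no torsion. So H_0 = Z.
rank ∂_1 = 8, rank ∂_2 = 18 ⇒ b_1 = 27 − 8 − 18 = 1; ∂_2 has invariant factor(s) [2] giving torsion. So H_1 = Z × Z/2.
rank ∂_2 = 18, rank ∂_3 = 0 ⇒ b_2 = 18 − 18 − 0 = 0. So H_2 = 0.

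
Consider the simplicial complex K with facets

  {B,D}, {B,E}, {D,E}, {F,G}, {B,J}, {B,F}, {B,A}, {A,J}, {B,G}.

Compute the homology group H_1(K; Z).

Take the total order A < B < D < E < F < G < J on the vertex set. Then K (dimension 1) consists of the simplices:

  0-simplices (7): A, B, D, E, F, G, J
  1-simplices (9): AB, AJ, BD, BE, BF, BG, BJ, DE, FG

Hence C_0 ≅ Z^7, C_1 ≅ Z^9.

The boundary map ∂_1: C_1 → C_0 is given by ∂[p,q] = [q] − [p]. For instance
  ∂AJ = J − A.
The resulting 7×9 matrix has rank 6, and its Smith normal form has invariant factors (1,1,1,1,1,1).

Now H_k = ker ∂_k / im ∂_{k+1}, so:

  H_1: rank ker ∂_1 − rank ∂_2 = (9 − 6) − 0 = 3, and there is no ∂_2, so H_1 = Z^3.

(K is a triangulation of a wedge of 3 circles.)

H_1 ≅ Z^3.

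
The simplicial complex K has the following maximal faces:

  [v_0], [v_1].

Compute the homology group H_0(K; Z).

H_0 ≅ Z^2.

K has 2 vertices.
rank ∂_0 = 0, rank ∂_1 = 0 ⇒ b_0 = 2 − 0 − 0 = 2. So H_0 ≅ Z^2.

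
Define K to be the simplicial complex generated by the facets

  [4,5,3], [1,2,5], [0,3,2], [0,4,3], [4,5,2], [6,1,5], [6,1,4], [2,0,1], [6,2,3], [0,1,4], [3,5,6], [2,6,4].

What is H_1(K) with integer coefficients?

Take the total order 0 < 1 < 2 < 3 < 4 < 5 < 6 on the vertex set. Then K (dimension 2) consists of the simplices:

  0-simplices (7): [0], [1], [2], [3], [4], [5], [6]
  1-simplices (18): [0,1], [0,2], [0,3], [0,4], [1,2], [1,4], [1,5], [1,6], [2,3], [2,4], [2,5], [2,6], [3,4], [3,5], [3,6], [4,5], [4,6], [5,6]
  2-simplices (12): [0,1,2], [0,1,4], [0,2,3], [0,3,4], [1,2,5], [1,4,6], [1,5,6], [2,3,6], [2,4,5], [2,4,6], [3,4,5], [3,5,6]

giving chain groups C_0 ≅ Z^7, C_1 ≅ Z^18, C_2 ≅ Z^12.

Boundary ∂_1: C_1 → C_0 maps an edge to its endpoints' difference, ∂[p,q] = q − p.
As a 7×18 matrix over Z this has rank 6, with invariant factors (1,1,1,1,1,1).

Boundary ∂_2: C_2 → C_1 acts by ∂[p,q,r] = [q,r] − [p,r] + [p,q]. For instance
  ∂[1,4,6] = [4,6] − [1,6] + [1,4],
  ∂[1,5,6] = [5,6] − [1,6] + [1,5].
The 18×12 boundary matrix has rank 12 and Smith normal form diag(1,1,1,1,1,1,1,1,1,1,1,2).

Reading off H_k = ker ∂_k / im ∂_{k+1}:

  H_1: rank ker ∂_1 − rank ∂_2 = (18 − 6) − 12 = 0, and ∂_2 has invariant factor 2 > 1, so H_1 = Z/2.

H_1 = Z/2.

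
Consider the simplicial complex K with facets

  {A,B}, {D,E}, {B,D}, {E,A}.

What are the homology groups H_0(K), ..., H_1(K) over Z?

We work with the vertex ordering A < B < D < E. The simplices of K, each written with vertices in increasing order, are:

  0-simplices (4): A, B, D, E
  1-simplices (4): AB, AE, BD, DE

Hence C_0 ≅ Z^4, C_1 ≅ Z^4.

The boundary map ∂_1: C_1 → C_0 maps an edge to its endpoints' difference, ∂[p,q] = q − p.
As a 4×4 matrix over Z this has rank 3, with invariant factors (1,1,1).

Reading off H_k = ker ∂_k / im ∂_{k+1}:

  H_0: rank C_0 − rank ∂_1 = 4 − 3 = 1, and the invariant factors of ∂_1 are all 1, so H_0 ≅ Z.
  H_1: rank ker ∂_1 − rank ∂_2 = (4 − 3) − 0 = 1, and there is no ∂_2, so H_1 ≅ Z.

As a check, the Euler characteristic is 4 − 4 = 0, which agrees with 1 − 1 = 0.
(K is a triangulation of the circle S^1.)

H_0 ≅ Z,  H_1 ≅ Z.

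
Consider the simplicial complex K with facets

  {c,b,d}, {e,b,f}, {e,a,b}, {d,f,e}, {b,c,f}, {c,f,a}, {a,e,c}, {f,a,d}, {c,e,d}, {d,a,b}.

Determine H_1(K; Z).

H_1 ≅ Z/2Z.

Take the total order a < b < c < d < e < f on the vertex set. Then K (dimension 2) consists of the simplices:

  0-simplices (6): a, b, c, d, e, f
  1-simplices (15): ab, ac, ad, ae, af, bc, bd, be, bf, cd, ce, cf, de, df, ef
  2-simplices (10): abd, abe, ace, acf, adf, bcd, bcf, bef, cde, def

Hence C_0 ≅ Z^6, C_1 ≅ Z^15, C_2 ≅ Z^10.

∂_1: C_1 → C_0 sends each edge [p,q] (with p < q) to q − p. For instance
  ∂bc = c − b.
The 6×15 boundary matrix has rank 5 and Smith normal form diag(1,1,1,1,1).

Boundary ∂_2: C_2 → C_1 acts by ∂[p,q,r] = [q,r] − [p,r] + [p,q]. For instance
  ∂adf = df − af + ad,
  ∂bef = ef − bf + be.
As a 15×10 matrix over Z this has rank 10, with invariant factors (1,1,1,1,1,1,1,1,1,2).

From H_k ≅ ker(∂_k) / im(∂_{k+1}) we obtain:

  H_1: rank ker ∂_1 − rank ∂_2 = (15 − 5) − 10 = 0, and ∂_2 has invariant factor 2 > 1, so H_1 ≅ Z/2Z.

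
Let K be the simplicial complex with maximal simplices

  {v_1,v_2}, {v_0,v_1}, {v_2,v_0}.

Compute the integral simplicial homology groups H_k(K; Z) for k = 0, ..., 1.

We work with the vertex ordering v_0 < v_1 < v_2. The simplices of K, each written with vertices in increasing order, are:

  0-simplices (3): [v_0], [v_1], [v_2]
  1-simplices (3): [v_0,v_1], [v_0,v_2], [v_1,v_2]

Hence C_0 ≅ Z^3, C_1 ≅ Z^3.

∂_1: C_1 → C_0 sends each edge [p,q] (with p < q) to q − p. For instance
  ∂[v_1,v_2] = [v_2] − [v_1].
The resulting 3×3 matrix has rank 2, and its Smith normal form has invariant factors (1,1).

Computing H_k = (kernel of ∂_k) / (image of ∂_{k+1}):

  H_0: rank C_0 − rank ∂_1 = 3 − 2 = 1, and the invariant factors of ∂_1 are all 1, so H_0 = Z.
  H_1: rank ker ∂_1 − rank ∂_2 = (3 − 2) − 0 = 1, and there is no ∂_2, so H_1 = Z.

As a check, the Euler characteristic is 3 − 3 = 0, which agrees with 1 − 1 = 0.
(K is a triangulation of the circle S^1.)

H_0 = Z,  H_1 = Z.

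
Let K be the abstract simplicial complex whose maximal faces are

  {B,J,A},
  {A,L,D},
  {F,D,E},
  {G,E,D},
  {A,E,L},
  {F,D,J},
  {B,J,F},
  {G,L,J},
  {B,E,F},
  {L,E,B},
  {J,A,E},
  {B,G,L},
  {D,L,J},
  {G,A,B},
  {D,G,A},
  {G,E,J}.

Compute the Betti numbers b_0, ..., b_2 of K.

K has 8 vertices, 24 edges, 16 triangles.
rank ∂_0 = 0, rank ∂_1 = 7 ⇒ b_0 = 8 − 0 − 7 = 1; all invariant factors of ∂_1 are 1 so no torsion. So H_0 = Z.
rank ∂_1 = 7, rank ∂_2 = 15 ⇒ b_1 = 24 − 7 − 15 = 2; all invariant factors of ∂_2 are 1 so no torsion. So H_1 = Z^2.
rank ∂_2 = 15, rank ∂_3 = 0 ⇒ b_2 = 16 − 15 − 0 = 1. So H_2 = Z.

b_0 = 1, b_1 = 2, b_2 = 1.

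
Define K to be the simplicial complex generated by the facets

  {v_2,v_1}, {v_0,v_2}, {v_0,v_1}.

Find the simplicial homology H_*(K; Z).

Take the total order v_0 < v_1 < v_2 on the vertex set. Then K (dimension 1) consists of the simplices:

  0-simplices (3): [v_0], [v_1], [v_2]
  1-simplices (3): [v_0,v_1], [v_0,v_2], [v_1,v_2]

so the chain groups are C_0 ≅ Z^3, C_1 ≅ Z^3.

Boundary ∂_1: C_1 → C_0 sends each edge [p,q] (with p < q) to q − p.
The resulting 3×3 matrix has rank 2, and its Smith normal form has invariant factors (1,1).

Now H_k = ker ∂_k / im ∂_{k+1}, so:

  H_0: rank C_0 − rank ∂_1 = 3 − 2 = 1, and the invariant factors of ∂_1 are all 1, so H_0 = Z.
  H_1: rank ker ∂_1 − rank ∂_2 = (3 − 2) − 0 = 1, and there is no ∂_2, so H_1 = Z.

(K is a triangulation of the circle S^1.)

H_0 = Z,  H_1 = Z.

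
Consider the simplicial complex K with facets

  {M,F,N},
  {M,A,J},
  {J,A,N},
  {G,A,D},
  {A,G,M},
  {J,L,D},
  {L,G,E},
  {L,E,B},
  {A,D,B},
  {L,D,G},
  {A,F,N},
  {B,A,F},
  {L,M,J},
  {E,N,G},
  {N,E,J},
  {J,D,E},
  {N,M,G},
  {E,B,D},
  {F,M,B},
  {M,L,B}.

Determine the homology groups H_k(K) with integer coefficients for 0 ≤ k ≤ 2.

We work with the vertex ordering A < B < D < E < F < G < J < L < M < N. The simplices of K, each written with vertices in increasing order, are:

  0-simplices (10): A, B, D, E, F, G, J, L, M, N
  1-simplices (30): AB, AD, AF, AG, AJ, AM, AN, BD, BE, BF, BL, BM, DE, DG, DJ, DL, EG, EJ, EL, EN, FM, FN, GL, GM, GN, JL, JM, JN, LM, MN
  2-simplices (20): ABD, ABF, ADG, AFN, AGM, AJM, AJN, BDE, BEL, BFM, BLM, DEJ, DGL, DJL, EGL, EGN, EJN, FMN, GMN, JLM

Hence C_0 ≅ Z^10, C_1 ≅ Z^30, C_2 ≅ Z^20.

Boundary ∂_1: C_1 → C_0 maps an edge to its endpoints' difference, ∂[p,q] = q − p. For instance
  ∂JM = M − J.
As a 10×30 matrix over Z this has rank 9, with invariant factors (1,1,1,1,1,1,1,1,1).

∂_2: C_2 → C_1 sends each 2-simplex [p,q,r] to [q,r] − [p,r] + [p,q]. For instance
  ∂AFN = FN − AN + AF,
  ∂JLM = LM − JM + JL.
As a 30×20 matrix over Z this has rank 20, with invariant factors (1,1,1,1,1,1,1,1,1,1,1,1,1,1,1,1,1,1,1,2).

From H_k ≅ ker(∂_k) / im(∂_{k+1}) we obtain:

  H_0: rank C_0 − rank ∂_1 = 10 − 9 = 1, and the invariant factors of ∂_1 are all 1, so H_0 = Z.
  H_1: rank ker ∂_1 − rank ∂_2 = (30 − 9) − 20 = 1, and ∂_2 has invariant factor 2 > 1, so H_1 = Z ⊕ Z/2.
  H_2: rank ker ∂_2 − rank ∂_3 = (20 − 20) − 0 = 0, and there is no ∂_3, so H_2 = 0.

H_0 ≅ Z,  H_1 ≅ Z ⊕ Z/2,  H_2 = 0.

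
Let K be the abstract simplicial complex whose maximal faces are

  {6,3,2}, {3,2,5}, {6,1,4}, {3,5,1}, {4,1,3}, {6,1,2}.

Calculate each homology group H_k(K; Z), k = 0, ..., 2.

Take the total order 1 < 2 < 3 < 4 < 5 < 6 on the vertex set. Then K (dimension 2) consists of the simplices:

  0-simplices (6): [1], [2], [3], [4], [5], [6]
  1-simplices (12): [1,2], [1,3], [1,4], [1,5], [1,6], [2,3], [2,5], [2,6], [3,4], [3,5], [3,6], [4,6]
  2-simplices (6): [1,2,6], [1,3,4], [1,3,5], [1,4,6], [2,3,5], [2,3,6]

giving chain groups C_0 ≅ Z^6, C_1 ≅ Z^12, C_2 ≅ Z^6.

Boundary ∂_1: C_1 → C_0 sends each edge [p,q] (with p < q) to q − p. For instance
  ∂[3,5] = [5] − [3].
The 6×12 boundary matrix has rank 5 and Smith normal form diag(1,1,1,1,1).

The boundary map ∂_2: C_2 → C_1 acts by ∂[p,q,r] = [q,r] − [p,r] + [p,q]. For instance
  ∂[2,3,6] = [3,6] − [2,6] + [2,3],
  ∂[1,3,5] = [3,5] − [1,5] + [1,3].
As a 12×6 matrix over Z this has rank 6, with invariant factors (1,1,1,1,1,1).

Now H_k = ker ∂_k / im ∂_{k+1}, so:

  H_0: rank C_0 − rank ∂_1 = 6 − 5 = 1, and the invariant factors of ∂_1 are all 1, so H_0 ≅ Z.
  H_1: rank ker ∂_1 − rank ∂_2 = (12 − 5) − 6 = 1, and the invariant factors of ∂_2 are all 1, so H_1 ≅ Z.
  H_2: rank ker ∂_2 − rank ∂_3 = (6 − 6) − 0 = 0, and there is no ∂_3, so H_2 ≅ 0.

As a check, the Euler characteristic is 6 − 12 + 6 = 0, which agrees with 1 − 1 + 0 = 0.

H_0 ≅ Z,  H_1 ≅ Z,  H_2 = 0.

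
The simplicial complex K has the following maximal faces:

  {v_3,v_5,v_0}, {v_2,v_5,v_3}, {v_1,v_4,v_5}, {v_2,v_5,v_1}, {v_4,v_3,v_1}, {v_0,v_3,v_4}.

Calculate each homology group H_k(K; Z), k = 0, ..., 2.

Take the total order v_0 < v_1 < v_2 < v_3 < v_4 < v_5 on the vertex set. Then K (dimension 2) consists of the simplices:

  0-simplices (6): [v_0], [v_1], [v_2], [v_3], [v_4], [v_5]
  1-simplices (12): [v_0,v_3], [v_0,v_4], [v_0,v_5], [v_1,v_2], [v_1,v_3], [v_1,v_4], [v_1,v_5], [v_2,v_3], [v_2,v_5], [v_3,v_4], [v_3,v_5], [v_4,v_5]
  2-simplices (6): [v_0,v_3,v_4], [v_0,v_3,v_5], [v_1,v_2,v_5], [v_1,v_3,v_4], [v_1,v_4,v_5], [v_2,v_3,v_5]

so the chain groups are C_0 ≅ Z^6, C_1 ≅ Z^12, C_2 ≅ Z^6.

∂_1: C_1 → C_0 maps an edge to its endpoints' difference, ∂[p,q] = q − p. For instance
  ∂[v_2,v_5] = [v_5] − [v_2].
This gives a 6×12 integer matrix of rank 5; reducing to Smith normal form yields diagonal entries (1,1,1,1,1).

The boundary map ∂_2: C_2 → C_1 acts by ∂[p,q,r] = [q,r] − [p,r] + [p,q]. For instance
  ∂[v_1,v_4,v_5] = [v_4,v_5] − [v_1,v_5] + [v_1,v_4],
  ∂[v_1,v_3,v_4] = [v_3,v_4] − [v_1,v_4] + [v_1,v_3].
This gives a 12×6 integer matrix of rank 6; reducing to Smith normal form yields diagonal entries (1,1,1,1,1,1).

Reading off H_k = ker ∂_k / im ∂_{k+1}:

  H_0: rank C_0 − rank ∂_1 = 6 − 5 = 1, and the invariant factors of ∂_1 are all 1, so H_0 ≅ Z.
  H_1: rank ker ∂_1 − rank ∂_2 = (12 − 5) − 6 = 1, and the invariant factors of ∂_2 are all 1, so H_1 ≅ Z.
  H_2: rank ker ∂_2 − rank ∂_3 = (6 − 6) − 0 = 0, and there is no ∂_3, so H_2 ≅ 0.

H_0 ≅ Z,  H_1 ≅ Z,  H_2 = 0.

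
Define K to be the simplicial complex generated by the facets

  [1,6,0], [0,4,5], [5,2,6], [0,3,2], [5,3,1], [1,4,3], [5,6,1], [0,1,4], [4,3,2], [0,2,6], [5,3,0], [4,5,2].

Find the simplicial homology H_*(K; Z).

H_0 = Z,  H_1 = Z/2,  H_2 = 0.

Take the total order 0 < 1 < 2 < 3 < 4 < 5 < 6 on the vertex set. Then K (dimension 2) consists of the simplices:

  0-simplices (7): [0], [1], [2], [3], [4], [5], [6]
  1-simplices (18): [0,1], [0,2], [0,3], [0,4], [0,5], [0,6], [1,3], [1,4], [1,5], [1,6], [2,3], [2,4], [2,5], [2,6], [3,4], [3,5], [4,5], [5,6]
  2-simplices (12): [0,1,4], [0,1,6], [0,2,3], [0,2,6], [0,3,5], [0,4,5], [1,3,4], [1,3,5], [1,5,6], [2,3,4], [2,4,5], [2,5,6]

Hence C_0 ≅ Z^7, C_1 ≅ Z^18, C_2 ≅ Z^12.

The boundary map ∂_1: C_1 → C_0 maps an edge to its endpoints' difference, ∂[p,q] = q − p. For instance
  ∂[5,6] = [6] − [5].
As a 7×18 matrix over Z this has rank 6, with invariant factors (1,1,1,1,1,1).

The boundary map ∂_2: C_2 → C_1 maps a triangle to the signed sum of its edges. For instance
  ∂[0,1,4] = [1,4] − [0,4] + [0,1],
  ∂[1,3,4] = [3,4] − [1,4] + [1,3].
As a 18×12 matrix over Z this has rank 12, with invariant factors (1,1,1,1,1,1,1,1,1,1,1,2).

Computing H_k = (kernel of ∂_k) / (image of ∂_{k+1}):

  H_0: rank C_0 − rank ∂_1 = 7 − 6 = 1, and the invariant factors of ∂_1 are all 1, so H_0 ≅ Z.
  H_1: rank ker ∂_1 − rank ∂_2 = (18 − 6) − 12 = 0, and ∂_2 has invariant factor 2 > 1, so H_1 ≅ Z/2.
  H_2: rank ker ∂_2 − rank ∂_3 = (12 − 12) − 0 = 0, and there is no ∂_3, so H_2 ≅ 0.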